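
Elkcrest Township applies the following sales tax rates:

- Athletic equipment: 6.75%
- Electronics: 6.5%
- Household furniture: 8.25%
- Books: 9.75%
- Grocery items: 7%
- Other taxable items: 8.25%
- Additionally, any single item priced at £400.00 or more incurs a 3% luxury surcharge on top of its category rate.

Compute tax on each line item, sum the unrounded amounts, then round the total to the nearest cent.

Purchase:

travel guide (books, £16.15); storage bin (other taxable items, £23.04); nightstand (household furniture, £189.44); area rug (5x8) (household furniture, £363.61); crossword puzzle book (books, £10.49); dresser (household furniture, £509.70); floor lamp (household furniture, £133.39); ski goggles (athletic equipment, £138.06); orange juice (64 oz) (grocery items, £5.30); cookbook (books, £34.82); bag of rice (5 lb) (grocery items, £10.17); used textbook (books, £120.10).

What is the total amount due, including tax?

Travel guide £16.15: books → 9.75% → £1.574625
Storage bin £23.04: other taxable items → 8.25% → £1.9008
Nightstand £189.44: household furniture → 8.25% → £15.6288
Area rug (5x8) £363.61: household furniture → 8.25% → £29.997825
Crossword puzzle book £10.49: books → 9.75% → £1.022775
Dresser £509.70: household furniture → 8.25% + 3% surcharge = 11.25% → £57.34125
Floor lamp £133.39: household furniture → 8.25% → £11.004675
Ski goggles £138.06: athletic equipment → 6.75% → £9.31905
Orange juice (64 oz) £5.30: grocery items → 7% → £0.371
Cookbook £34.82: books → 9.75% → £3.39495
Bag of rice (5 lb) £10.17: grocery items → 7% → £0.7119
Used textbook £120.10: books → 9.75% → £11.70975
Subtotal = £1554.27; unrounded tax = £143.9774 → £143.98; total due = £1698.25

£1698.25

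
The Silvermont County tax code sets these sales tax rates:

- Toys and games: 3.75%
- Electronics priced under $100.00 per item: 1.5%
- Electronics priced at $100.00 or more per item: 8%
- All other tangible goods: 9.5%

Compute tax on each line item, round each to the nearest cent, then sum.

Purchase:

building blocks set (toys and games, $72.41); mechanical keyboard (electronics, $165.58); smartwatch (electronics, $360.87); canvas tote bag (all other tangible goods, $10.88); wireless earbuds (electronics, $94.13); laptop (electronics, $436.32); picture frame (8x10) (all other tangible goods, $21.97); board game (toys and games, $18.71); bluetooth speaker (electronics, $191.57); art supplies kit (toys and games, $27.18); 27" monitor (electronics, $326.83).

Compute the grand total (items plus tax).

$1853.93

Building blocks set $72.41: toys and games → 3.75% → $2.72
Mechanical keyboard $165.58: electronics, $100.00 or more → 8% → $13.25
Smartwatch $360.87: electronics, $100.00 or more → 8% → $28.87
Canvas tote bag $10.88: all other tangible goods → 9.5% → $1.03
Wireless earbuds $94.13: electronics, under $100.00 → 1.5% → $1.41
Laptop $436.32: electronics, $100.00 or more → 8% → $34.91
Picture frame (8x10) $21.97: all other tangible goods → 9.5% → $2.09
Board game $18.71: toys and games → 3.75% → $0.70
Bluetooth speaker $191.57: electronics, $100.00 or more → 8% → $15.33
Art supplies kit $27.18: toys and games → 3.75% → $1.02
27" monitor $326.83: electronics, $100.00 or more → 8% → $26.15
Subtotal = $1726.45; tax = $127.48; total due = $1853.93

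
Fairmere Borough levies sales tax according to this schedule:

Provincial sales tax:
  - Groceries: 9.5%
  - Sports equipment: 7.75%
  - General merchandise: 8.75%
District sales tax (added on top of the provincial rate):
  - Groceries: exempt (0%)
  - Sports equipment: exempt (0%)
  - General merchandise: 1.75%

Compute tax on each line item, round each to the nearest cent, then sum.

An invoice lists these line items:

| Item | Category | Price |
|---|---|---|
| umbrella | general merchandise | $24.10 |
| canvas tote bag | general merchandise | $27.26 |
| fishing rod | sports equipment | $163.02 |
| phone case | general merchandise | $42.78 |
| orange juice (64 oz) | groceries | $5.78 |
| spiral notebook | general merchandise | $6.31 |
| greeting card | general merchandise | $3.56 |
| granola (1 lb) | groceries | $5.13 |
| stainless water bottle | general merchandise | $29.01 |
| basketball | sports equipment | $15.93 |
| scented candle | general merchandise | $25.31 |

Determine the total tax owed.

Umbrella $24.10: general merchandise → 8.75% + 1.75% district = 10.5% → $2.53
Canvas tote bag $27.26: general merchandise → 8.75% + 1.75% district = 10.5% → $2.86
Fishing rod $163.02: sports equipment → 7.75% + 0% district = 7.75% → $12.63
Phone case $42.78: general merchandise → 8.75% + 1.75% district = 10.5% → $4.49
Orange juice (64 oz) $5.78: groceries → 9.5% + 0% district = 9.5% → $0.55
Spiral notebook $6.31: general merchandise → 8.75% + 1.75% district = 10.5% → $0.66
Greeting card $3.56: general merchandise → 8.75% + 1.75% district = 10.5% → $0.37
Granola (1 lb) $5.13: groceries → 9.5% + 0% district = 9.5% → $0.49
Stainless water bottle $29.01: general merchandise → 8.75% + 1.75% district = 10.5% → $3.05
Basketball $15.93: sports equipment → 7.75% + 0% district = 7.75% → $1.23
Scented candle $25.31: general merchandise → 8.75% + 1.75% district = 10.5% → $2.66
Total tax = $2.53 + $2.86 + $12.63 + $4.49 + $0.55 + $0.66 + $0.37 + $0.49 + $3.05 + $1.23 + $2.66 = $31.52

$31.52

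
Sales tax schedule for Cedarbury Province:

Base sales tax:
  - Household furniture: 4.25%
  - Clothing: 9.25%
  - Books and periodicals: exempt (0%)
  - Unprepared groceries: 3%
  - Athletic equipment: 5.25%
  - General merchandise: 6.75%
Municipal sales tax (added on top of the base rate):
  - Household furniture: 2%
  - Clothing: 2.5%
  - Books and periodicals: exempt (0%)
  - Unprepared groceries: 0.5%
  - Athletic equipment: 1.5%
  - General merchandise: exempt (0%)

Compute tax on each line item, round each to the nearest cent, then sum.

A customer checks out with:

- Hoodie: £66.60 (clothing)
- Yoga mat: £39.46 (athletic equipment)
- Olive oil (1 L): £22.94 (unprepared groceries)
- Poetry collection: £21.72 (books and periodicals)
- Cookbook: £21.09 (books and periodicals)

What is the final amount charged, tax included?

Hoodie £66.60: clothing → 9.25% + 2.5% municipal = 11.75% → £7.83
Yoga mat £39.46: athletic equipment → 5.25% + 1.5% municipal = 6.75% → £2.66
Olive oil (1 L) £22.94: unprepared groceries → 3% + 0.5% municipal = 3.5% → £0.80
Poetry collection £21.72: books and periodicals → 0% + 0% municipal = 0% → £0.00
Cookbook £21.09: books and periodicals → 0% + 0% municipal = 0% → £0.00
Subtotal = £171.81; tax = £11.29; total due = £183.10

£183.10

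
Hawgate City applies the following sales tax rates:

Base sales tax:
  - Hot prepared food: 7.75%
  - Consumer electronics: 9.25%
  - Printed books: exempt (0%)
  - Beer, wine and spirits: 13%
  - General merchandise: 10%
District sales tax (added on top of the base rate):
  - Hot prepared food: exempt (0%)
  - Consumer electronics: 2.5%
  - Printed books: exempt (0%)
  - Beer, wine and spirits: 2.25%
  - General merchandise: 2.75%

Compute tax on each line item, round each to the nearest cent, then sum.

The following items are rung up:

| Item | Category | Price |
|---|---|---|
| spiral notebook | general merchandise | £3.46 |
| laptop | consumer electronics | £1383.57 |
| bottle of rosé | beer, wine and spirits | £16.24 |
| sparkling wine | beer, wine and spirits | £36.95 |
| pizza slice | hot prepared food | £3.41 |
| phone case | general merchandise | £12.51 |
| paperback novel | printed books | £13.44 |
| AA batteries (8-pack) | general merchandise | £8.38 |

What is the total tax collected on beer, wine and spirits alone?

£8.11

Bottle of rosé £16.24: beer, wine and spirits → 13% + 2.25% district = 15.25% → £2.48
Sparkling wine £36.95: beer, wine and spirits → 13% + 2.25% district = 15.25% → £5.63
Tax on beer, wine and spirits = £2.48 + £5.63 = £8.11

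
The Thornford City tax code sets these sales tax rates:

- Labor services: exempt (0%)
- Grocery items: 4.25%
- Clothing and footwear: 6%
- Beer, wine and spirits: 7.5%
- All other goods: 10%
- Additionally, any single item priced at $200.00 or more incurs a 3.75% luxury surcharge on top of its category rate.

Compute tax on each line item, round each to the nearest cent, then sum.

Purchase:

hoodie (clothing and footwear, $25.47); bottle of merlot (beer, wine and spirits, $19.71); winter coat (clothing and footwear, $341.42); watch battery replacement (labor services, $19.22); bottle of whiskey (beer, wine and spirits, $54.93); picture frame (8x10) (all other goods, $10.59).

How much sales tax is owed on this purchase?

$41.48

Hoodie $25.47: clothing and footwear → 6% → $1.53
Bottle of merlot $19.71: beer, wine and spirits → 7.5% → $1.48
Winter coat $341.42: clothing and footwear → 6% + 3.75% surcharge = 9.75% → $33.29
Watch battery replacement $19.22: labor services → 0% → $0.00
Bottle of whiskey $54.93: beer, wine and spirits → 7.5% → $4.12
Picture frame (8x10) $10.59: all other goods → 10% → $1.06
Total tax = $1.53 + $1.48 + $33.29 + $4.12 + $1.06 = $41.48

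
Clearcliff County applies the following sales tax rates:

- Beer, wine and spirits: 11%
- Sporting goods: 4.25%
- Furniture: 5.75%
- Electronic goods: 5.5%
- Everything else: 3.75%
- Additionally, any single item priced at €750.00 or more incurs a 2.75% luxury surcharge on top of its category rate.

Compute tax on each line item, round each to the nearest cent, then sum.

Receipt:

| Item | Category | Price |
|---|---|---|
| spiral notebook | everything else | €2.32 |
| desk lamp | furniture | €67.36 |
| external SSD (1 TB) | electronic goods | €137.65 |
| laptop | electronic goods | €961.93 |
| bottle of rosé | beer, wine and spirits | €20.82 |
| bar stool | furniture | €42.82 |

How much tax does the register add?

Spiral notebook €2.32: everything else → 3.75% → €0.09
Desk lamp €67.36: furniture → 5.75% → €3.87
External SSD (1 TB) €137.65: electronic goods → 5.5% → €7.57
Laptop €961.93: electronic goods → 5.5% + 2.75% surcharge = 8.25% → €79.36
Bottle of rosé €20.82: beer, wine and spirits → 11% → €2.29
Bar stool €42.82: furniture → 5.75% → €2.46
Total tax = €0.09 + €3.87 + €7.57 + €79.36 + €2.29 + €2.46 = €95.64

€95.64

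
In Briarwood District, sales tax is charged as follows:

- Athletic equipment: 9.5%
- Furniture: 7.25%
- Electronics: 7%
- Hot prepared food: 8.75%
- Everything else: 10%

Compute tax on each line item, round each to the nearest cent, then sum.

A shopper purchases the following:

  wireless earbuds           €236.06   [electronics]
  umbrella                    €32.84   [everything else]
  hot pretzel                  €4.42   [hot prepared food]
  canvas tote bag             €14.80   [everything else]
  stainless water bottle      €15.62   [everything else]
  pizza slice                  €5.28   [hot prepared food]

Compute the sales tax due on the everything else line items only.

€6.32

Umbrella €32.84: everything else → 10% → €3.28
Canvas tote bag €14.80: everything else → 10% → €1.48
Stainless water bottle €15.62: everything else → 10% → €1.56
Tax on everything else = €3.28 + €1.48 + €1.56 = €6.32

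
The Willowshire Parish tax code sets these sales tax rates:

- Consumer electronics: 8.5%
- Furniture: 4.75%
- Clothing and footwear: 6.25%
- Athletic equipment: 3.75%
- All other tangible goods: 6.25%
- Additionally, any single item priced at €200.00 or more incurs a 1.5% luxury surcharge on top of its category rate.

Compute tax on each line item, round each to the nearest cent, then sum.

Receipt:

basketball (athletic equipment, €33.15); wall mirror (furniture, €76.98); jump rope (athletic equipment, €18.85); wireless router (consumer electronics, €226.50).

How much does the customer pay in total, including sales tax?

€383.74

Basketball €33.15: athletic equipment → 3.75% → €1.24
Wall mirror €76.98: furniture → 4.75% → €3.66
Jump rope €18.85: athletic equipment → 3.75% → €0.71
Wireless router €226.50: consumer electronics → 8.5% + 1.5% surcharge = 10% → €22.65
Subtotal = €355.48; tax = €28.26; total due = €383.74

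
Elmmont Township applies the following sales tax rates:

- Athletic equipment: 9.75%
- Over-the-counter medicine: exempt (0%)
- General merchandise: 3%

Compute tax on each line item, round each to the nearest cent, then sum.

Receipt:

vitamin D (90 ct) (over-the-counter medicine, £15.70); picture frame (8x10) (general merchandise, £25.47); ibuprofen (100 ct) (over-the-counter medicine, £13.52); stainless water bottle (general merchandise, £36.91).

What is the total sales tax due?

£1.87

Vitamin D (90 ct) £15.70: over-the-counter medicine → 0% → £0.00
Picture frame (8x10) £25.47: general merchandise → 3% → £0.76
Ibuprofen (100 ct) £13.52: over-the-counter medicine → 0% → £0.00
Stainless water bottle £36.91: general merchandise → 3% → £1.11
Total tax = £0.76 + £1.11 = £1.87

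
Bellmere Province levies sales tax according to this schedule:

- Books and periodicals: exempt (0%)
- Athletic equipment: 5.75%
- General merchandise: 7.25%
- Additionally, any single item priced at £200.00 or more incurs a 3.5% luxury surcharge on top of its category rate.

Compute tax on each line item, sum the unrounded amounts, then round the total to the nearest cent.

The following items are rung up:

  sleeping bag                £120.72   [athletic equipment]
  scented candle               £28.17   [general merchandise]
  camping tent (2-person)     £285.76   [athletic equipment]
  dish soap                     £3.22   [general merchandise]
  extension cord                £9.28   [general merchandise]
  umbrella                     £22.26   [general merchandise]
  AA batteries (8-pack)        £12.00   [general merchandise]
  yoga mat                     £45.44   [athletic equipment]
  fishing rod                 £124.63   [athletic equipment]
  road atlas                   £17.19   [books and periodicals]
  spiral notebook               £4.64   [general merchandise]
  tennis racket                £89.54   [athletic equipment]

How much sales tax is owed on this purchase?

£54.07

Sleeping bag £120.72: athletic equipment → 5.75% → £6.9414
Scented candle £28.17: general merchandise → 7.25% → £2.042325
Camping tent (2-person) £285.76: athletic equipment → 5.75% + 3.5% surcharge = 9.25% → £26.4328
Dish soap £3.22: general merchandise → 7.25% → £0.23345
Extension cord £9.28: general merchandise → 7.25% → £0.6728
Umbrella £22.26: general merchandise → 7.25% → £1.61385
AA batteries (8-pack) £12.00: general merchandise → 7.25% → £0.87
Yoga mat £45.44: athletic equipment → 5.75% → £2.6128
Fishing rod £124.63: athletic equipment → 5.75% → £7.166225
Road atlas £17.19: books and periodicals → 0% → £0.00
Spiral notebook £4.64: general merchandise → 7.25% → £0.3364
Tennis racket £89.54: athletic equipment → 5.75% → £5.14855
Unrounded tax sum = £54.0706 → £54.07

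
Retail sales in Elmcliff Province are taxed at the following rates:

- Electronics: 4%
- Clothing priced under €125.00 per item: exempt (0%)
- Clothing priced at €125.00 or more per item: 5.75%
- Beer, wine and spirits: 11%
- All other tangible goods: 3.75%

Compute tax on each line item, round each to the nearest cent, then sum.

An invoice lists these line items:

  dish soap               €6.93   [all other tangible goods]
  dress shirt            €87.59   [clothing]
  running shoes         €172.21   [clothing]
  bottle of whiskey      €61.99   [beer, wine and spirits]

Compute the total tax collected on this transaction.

Dish soap €6.93: all other tangible goods → 3.75% → €0.26
Dress shirt €87.59: clothing, under €125.00 → 0% → €0.00
Running shoes €172.21: clothing, €125.00 or more → 5.75% → €9.90
Bottle of whiskey €61.99: beer, wine and spirits → 11% → €6.82
Total tax = €0.26 + €9.90 + €6.82 = €16.98

€16.98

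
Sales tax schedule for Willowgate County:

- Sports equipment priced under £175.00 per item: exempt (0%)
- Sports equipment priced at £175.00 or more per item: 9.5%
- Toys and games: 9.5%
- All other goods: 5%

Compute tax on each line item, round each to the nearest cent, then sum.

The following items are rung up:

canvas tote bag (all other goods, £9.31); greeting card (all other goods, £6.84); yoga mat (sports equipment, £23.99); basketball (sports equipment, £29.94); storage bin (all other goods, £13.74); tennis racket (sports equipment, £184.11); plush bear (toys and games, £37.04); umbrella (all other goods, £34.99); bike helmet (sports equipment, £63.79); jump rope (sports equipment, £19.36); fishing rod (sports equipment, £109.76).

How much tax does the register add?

£24.26

Canvas tote bag £9.31: all other goods → 5% → £0.47
Greeting card £6.84: all other goods → 5% → £0.34
Yoga mat £23.99: sports equipment, under £175.00 → 0% → £0.00
Basketball £29.94: sports equipment, under £175.00 → 0% → £0.00
Storage bin £13.74: all other goods → 5% → £0.69
Tennis racket £184.11: sports equipment, £175.00 or more → 9.5% → £17.49
Plush bear £37.04: toys and games → 9.5% → £3.52
Umbrella £34.99: all other goods → 5% → £1.75
Bike helmet £63.79: sports equipment, under £175.00 → 0% → £0.00
Jump rope £19.36: sports equipment, under £175.00 → 0% → £0.00
Fishing rod £109.76: sports equipment, under £175.00 → 0% → £0.00
Total tax = £0.47 + £0.34 + £0.69 + £17.49 + £3.52 + £1.75 = £24.26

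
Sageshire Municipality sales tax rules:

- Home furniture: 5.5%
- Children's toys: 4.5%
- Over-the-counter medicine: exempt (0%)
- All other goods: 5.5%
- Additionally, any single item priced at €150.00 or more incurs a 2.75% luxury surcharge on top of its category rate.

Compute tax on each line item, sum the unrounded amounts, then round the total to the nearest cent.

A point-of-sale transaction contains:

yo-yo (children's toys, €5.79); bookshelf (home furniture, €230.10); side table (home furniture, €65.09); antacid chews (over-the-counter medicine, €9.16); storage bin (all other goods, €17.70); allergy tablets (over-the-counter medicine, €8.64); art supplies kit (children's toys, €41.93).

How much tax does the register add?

€25.68

Yo-yo €5.79: children's toys → 4.5% → €0.26055
Bookshelf €230.10: home furniture → 5.5% + 2.75% surcharge = 8.25% → €18.98325
Side table €65.09: home furniture → 5.5% → €3.57995
Antacid chews €9.16: over-the-counter medicine → 0% → €0.00
Storage bin €17.70: all other goods → 5.5% → €0.9735
Allergy tablets €8.64: over-the-counter medicine → 0% → €0.00
Art supplies kit €41.93: children's toys → 4.5% → €1.88685
Unrounded tax sum = €25.6841 → €25.68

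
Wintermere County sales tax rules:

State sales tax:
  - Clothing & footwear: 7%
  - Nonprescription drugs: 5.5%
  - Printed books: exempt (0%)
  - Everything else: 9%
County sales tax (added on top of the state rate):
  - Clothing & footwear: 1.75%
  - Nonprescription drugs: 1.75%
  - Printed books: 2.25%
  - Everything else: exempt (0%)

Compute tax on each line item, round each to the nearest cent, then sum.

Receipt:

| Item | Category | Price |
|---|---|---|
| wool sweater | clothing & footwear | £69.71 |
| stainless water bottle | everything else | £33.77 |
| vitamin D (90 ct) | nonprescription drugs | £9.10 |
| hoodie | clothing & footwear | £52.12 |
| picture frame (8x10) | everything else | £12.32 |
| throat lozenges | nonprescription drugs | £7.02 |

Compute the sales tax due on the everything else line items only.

Stainless water bottle £33.77: everything else → 9% + 0% county = 9% → £3.04
Picture frame (8x10) £12.32: everything else → 9% + 0% county = 9% → £1.11
Tax on everything else = £3.04 + £1.11 = £4.15

£4.15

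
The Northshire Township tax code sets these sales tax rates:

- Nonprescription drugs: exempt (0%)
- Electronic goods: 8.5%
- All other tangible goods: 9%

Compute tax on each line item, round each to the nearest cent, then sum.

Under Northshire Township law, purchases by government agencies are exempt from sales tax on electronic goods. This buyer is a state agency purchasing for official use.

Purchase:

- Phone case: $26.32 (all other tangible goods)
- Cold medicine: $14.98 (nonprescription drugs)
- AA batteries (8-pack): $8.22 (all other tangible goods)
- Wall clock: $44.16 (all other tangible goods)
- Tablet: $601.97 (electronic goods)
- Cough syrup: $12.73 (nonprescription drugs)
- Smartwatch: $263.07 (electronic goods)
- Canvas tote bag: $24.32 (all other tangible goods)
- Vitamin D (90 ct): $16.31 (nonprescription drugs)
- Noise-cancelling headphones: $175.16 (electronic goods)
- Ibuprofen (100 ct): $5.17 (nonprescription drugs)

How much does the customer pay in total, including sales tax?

$1201.68

Phone case $26.32: all other tangible goods → 9% → $2.37
Cold medicine $14.98: nonprescription drugs → 0% → $0.00
AA batteries (8-pack) $8.22: all other tangible goods → 9% → $0.74
Wall clock $44.16: all other tangible goods → 9% → $3.97
Tablet $601.97: electronic goods, buyer-exempt → 0% → $0.00
Cough syrup $12.73: nonprescription drugs → 0% → $0.00
Smartwatch $263.07: electronic goods, buyer-exempt → 0% → $0.00
Canvas tote bag $24.32: all other tangible goods → 9% → $2.19
Vitamin D (90 ct) $16.31: nonprescription drugs → 0% → $0.00
Noise-cancelling headphones $175.16: electronic goods, buyer-exempt → 0% → $0.00
Ibuprofen (100 ct) $5.17: nonprescription drugs → 0% → $0.00
Subtotal = $1192.41; tax = $9.27; total due = $1201.68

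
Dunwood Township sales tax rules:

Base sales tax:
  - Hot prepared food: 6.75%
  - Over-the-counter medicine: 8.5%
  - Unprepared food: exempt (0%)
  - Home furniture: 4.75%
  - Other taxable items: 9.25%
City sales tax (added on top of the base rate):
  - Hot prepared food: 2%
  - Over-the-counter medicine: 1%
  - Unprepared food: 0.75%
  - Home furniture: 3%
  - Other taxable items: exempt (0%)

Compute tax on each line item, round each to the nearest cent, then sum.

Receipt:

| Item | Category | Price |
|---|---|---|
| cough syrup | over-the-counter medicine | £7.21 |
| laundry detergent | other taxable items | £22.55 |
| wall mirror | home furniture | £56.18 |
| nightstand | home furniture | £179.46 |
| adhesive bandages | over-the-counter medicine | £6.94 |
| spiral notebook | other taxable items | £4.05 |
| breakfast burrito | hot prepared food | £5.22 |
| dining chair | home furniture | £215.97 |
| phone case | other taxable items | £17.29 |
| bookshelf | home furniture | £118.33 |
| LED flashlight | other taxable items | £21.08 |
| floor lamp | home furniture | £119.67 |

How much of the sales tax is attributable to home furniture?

£53.44

Wall mirror £56.18: home furniture → 4.75% + 3% city = 7.75% → £4.35
Nightstand £179.46: home furniture → 4.75% + 3% city = 7.75% → £13.91
Dining chair £215.97: home furniture → 4.75% + 3% city = 7.75% → £16.74
Bookshelf £118.33: home furniture → 4.75% + 3% city = 7.75% → £9.17
Floor lamp £119.67: home furniture → 4.75% + 3% city = 7.75% → £9.27
Tax on home furniture = £4.35 + £13.91 + £16.74 + £9.17 + £9.27 = £53.44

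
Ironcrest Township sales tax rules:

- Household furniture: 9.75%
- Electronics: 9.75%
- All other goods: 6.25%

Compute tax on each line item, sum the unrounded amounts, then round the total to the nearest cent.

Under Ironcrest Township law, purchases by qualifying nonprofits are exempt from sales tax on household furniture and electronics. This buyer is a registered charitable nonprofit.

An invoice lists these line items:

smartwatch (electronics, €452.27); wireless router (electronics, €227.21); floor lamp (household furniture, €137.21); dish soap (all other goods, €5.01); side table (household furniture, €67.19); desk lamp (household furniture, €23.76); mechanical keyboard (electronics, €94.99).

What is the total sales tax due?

€0.31

Smartwatch €452.27: electronics, buyer-exempt → 0% → €0.00
Wireless router €227.21: electronics, buyer-exempt → 0% → €0.00
Floor lamp €137.21: household furniture, buyer-exempt → 0% → €0.00
Dish soap €5.01: all other goods → 6.25% → €0.313125
Side table €67.19: household furniture, buyer-exempt → 0% → €0.00
Desk lamp €23.76: household furniture, buyer-exempt → 0% → €0.00
Mechanical keyboard €94.99: electronics, buyer-exempt → 0% → €0.00
Unrounded tax sum = €0.313125 → €0.31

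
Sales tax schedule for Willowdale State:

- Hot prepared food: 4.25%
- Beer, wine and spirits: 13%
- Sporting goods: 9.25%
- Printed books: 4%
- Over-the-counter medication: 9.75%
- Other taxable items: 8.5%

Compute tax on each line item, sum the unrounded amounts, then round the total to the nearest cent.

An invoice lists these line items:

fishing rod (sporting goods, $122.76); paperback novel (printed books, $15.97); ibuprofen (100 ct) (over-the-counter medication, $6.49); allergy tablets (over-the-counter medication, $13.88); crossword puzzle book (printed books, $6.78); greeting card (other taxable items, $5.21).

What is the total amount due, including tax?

Fishing rod $122.76: sporting goods → 9.25% → $11.3553
Paperback novel $15.97: printed books → 4% → $0.6388
Ibuprofen (100 ct) $6.49: over-the-counter medication → 9.75% → $0.632775
Allergy tablets $13.88: over-the-counter medication → 9.75% → $1.3533
Crossword puzzle book $6.78: printed books → 4% → $0.2712
Greeting card $5.21: other taxable items → 8.5% → $0.44285
Subtotal = $171.09; unrounded tax = $14.694225 → $14.69; total due = $185.78

$185.78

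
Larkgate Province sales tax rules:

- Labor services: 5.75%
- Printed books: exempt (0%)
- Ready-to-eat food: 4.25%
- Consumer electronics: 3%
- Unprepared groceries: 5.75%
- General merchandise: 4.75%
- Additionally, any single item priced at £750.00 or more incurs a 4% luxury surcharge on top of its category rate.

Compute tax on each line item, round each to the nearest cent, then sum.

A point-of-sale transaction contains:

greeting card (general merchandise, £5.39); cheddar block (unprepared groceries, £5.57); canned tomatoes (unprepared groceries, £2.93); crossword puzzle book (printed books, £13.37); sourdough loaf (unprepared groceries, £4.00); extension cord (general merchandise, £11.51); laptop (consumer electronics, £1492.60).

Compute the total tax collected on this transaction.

Greeting card £5.39: general merchandise → 4.75% → £0.26
Cheddar block £5.57: unprepared groceries → 5.75% → £0.32
Canned tomatoes £2.93: unprepared groceries → 5.75% → £0.17
Crossword puzzle book £13.37: printed books → 0% → £0.00
Sourdough loaf £4.00: unprepared groceries → 5.75% → £0.23
Extension cord £11.51: general merchandise → 4.75% → £0.55
Laptop £1492.60: consumer electronics → 3% + 4% surcharge = 7% → £104.48
Total tax = £0.26 + £0.32 + £0.17 + £0.23 + £0.55 + £104.48 = £106.01

£106.01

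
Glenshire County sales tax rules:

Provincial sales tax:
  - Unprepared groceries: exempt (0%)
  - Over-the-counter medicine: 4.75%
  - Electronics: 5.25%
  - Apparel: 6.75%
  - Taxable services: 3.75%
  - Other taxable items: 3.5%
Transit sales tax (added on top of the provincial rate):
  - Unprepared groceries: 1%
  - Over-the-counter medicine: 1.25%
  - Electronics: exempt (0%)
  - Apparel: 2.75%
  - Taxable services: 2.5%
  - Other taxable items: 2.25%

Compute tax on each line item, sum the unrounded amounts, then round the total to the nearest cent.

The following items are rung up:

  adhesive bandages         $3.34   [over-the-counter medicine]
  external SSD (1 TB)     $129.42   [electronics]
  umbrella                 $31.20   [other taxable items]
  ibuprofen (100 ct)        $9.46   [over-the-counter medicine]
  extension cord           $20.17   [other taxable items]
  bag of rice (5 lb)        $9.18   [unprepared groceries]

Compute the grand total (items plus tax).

$213.38

Adhesive bandages $3.34: over-the-counter medicine → 4.75% + 1.25% transit = 6% → $0.2004
External SSD (1 TB) $129.42: electronics → 5.25% + 0% transit = 5.25% → $6.79455
Umbrella $31.20: other taxable items → 3.5% + 2.25% transit = 5.75% → $1.794
Ibuprofen (100 ct) $9.46: over-the-counter medicine → 4.75% + 1.25% transit = 6% → $0.5676
Extension cord $20.17: other taxable items → 3.5% + 2.25% transit = 5.75% → $1.159775
Bag of rice (5 lb) $9.18: unprepared groceries → 0% + 1% transit = 1% → $0.0918
Subtotal = $202.77; unrounded tax = $10.608125 → $10.61; total due = $213.38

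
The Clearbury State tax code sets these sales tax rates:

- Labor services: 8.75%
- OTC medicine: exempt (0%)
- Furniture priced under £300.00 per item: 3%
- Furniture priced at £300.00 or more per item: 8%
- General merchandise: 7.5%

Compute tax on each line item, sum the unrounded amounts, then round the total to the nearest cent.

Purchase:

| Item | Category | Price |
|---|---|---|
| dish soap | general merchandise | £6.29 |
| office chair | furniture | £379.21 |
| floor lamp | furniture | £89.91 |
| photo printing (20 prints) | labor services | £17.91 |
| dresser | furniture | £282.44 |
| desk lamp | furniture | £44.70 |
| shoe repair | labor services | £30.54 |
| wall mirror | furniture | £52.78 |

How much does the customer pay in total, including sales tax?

£952.92

Dish soap £6.29: general merchandise → 7.5% → £0.47175
Office chair £379.21: furniture, £300.00 or more → 8% → £30.3368
Floor lamp £89.91: furniture, under £300.00 → 3% → £2.6973
Photo printing (20 prints) £17.91: labor services → 8.75% → £1.567125
Dresser £282.44: furniture, under £300.00 → 3% → £8.4732
Desk lamp £44.70: furniture, under £300.00 → 3% → £1.341
Shoe repair £30.54: labor services → 8.75% → £2.67225
Wall mirror £52.78: furniture, under £300.00 → 3% → £1.5834
Subtotal = £903.78; unrounded tax = £49.142825 → £49.14; total due = £952.92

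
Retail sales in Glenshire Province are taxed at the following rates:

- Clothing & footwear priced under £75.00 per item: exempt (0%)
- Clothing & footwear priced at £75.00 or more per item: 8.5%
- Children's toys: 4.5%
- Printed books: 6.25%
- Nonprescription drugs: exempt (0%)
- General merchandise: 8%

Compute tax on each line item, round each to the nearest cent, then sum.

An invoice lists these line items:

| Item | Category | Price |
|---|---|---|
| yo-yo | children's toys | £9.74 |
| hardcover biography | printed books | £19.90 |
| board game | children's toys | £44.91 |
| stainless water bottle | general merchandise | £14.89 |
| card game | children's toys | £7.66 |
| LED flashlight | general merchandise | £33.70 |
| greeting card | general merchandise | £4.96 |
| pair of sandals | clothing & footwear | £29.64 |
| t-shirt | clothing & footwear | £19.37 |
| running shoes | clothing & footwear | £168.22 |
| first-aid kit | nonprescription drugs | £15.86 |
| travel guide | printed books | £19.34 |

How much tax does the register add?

Yo-yo £9.74: children's toys → 4.5% → £0.44
Hardcover biography £19.90: printed books → 6.25% → £1.24
Board game £44.91: children's toys → 4.5% → £2.02
Stainless water bottle £14.89: general merchandise → 8% → £1.19
Card game £7.66: children's toys → 4.5% → £0.34
LED flashlight £33.70: general merchandise → 8% → £2.70
Greeting card £4.96: general merchandise → 8% → £0.40
Pair of sandals £29.64: clothing & footwear, under £75.00 → 0% → £0.00
T-shirt £19.37: clothing & footwear, under £75.00 → 0% → £0.00
Running shoes £168.22: clothing & footwear, £75.00 or more → 8.5% → £14.30
First-aid kit £15.86: nonprescription drugs → 0% → £0.00
Travel guide £19.34: printed books → 6.25% → £1.21
Total tax = £0.44 + £1.24 + £2.02 + £1.19 + £0.34 + £2.70 + £0.40 + £14.30 + £1.21 = £23.84

£23.84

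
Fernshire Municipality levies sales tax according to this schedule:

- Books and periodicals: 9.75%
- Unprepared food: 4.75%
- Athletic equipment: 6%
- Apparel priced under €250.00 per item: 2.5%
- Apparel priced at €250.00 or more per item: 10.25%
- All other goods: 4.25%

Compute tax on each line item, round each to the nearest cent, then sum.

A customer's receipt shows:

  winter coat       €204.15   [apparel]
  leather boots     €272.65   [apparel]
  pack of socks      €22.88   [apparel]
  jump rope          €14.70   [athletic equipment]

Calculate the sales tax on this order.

Winter coat €204.15: apparel, under €250.00 → 2.5% → €5.10
Leather boots €272.65: apparel, €250.00 or more → 10.25% → €27.95
Pack of socks €22.88: apparel, under €250.00 → 2.5% → €0.57
Jump rope €14.70: athletic equipment → 6% → €0.88
Total tax = €5.10 + €27.95 + €0.57 + €0.88 = €34.50

€34.50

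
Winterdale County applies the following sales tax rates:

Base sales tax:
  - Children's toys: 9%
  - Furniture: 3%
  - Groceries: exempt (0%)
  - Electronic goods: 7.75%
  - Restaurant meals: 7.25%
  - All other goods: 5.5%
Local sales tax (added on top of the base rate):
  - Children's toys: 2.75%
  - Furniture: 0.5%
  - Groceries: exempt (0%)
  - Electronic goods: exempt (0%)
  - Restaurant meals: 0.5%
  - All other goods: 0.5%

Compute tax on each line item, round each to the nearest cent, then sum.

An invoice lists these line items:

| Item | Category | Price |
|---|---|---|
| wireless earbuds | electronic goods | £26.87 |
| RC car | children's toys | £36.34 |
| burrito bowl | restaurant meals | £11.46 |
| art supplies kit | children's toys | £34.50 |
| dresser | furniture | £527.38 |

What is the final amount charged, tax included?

Wireless earbuds £26.87: electronic goods → 7.75% + 0% local = 7.75% → £2.08
RC car £36.34: children's toys → 9% + 2.75% local = 11.75% → £4.27
Burrito bowl £11.46: restaurant meals → 7.25% + 0.5% local = 7.75% → £0.89
Art supplies kit £34.50: children's toys → 9% + 2.75% local = 11.75% → £4.05
Dresser £527.38: furniture → 3% + 0.5% local = 3.5% → £18.46
Subtotal = £636.55; tax = £29.75; total due = £666.30

£666.30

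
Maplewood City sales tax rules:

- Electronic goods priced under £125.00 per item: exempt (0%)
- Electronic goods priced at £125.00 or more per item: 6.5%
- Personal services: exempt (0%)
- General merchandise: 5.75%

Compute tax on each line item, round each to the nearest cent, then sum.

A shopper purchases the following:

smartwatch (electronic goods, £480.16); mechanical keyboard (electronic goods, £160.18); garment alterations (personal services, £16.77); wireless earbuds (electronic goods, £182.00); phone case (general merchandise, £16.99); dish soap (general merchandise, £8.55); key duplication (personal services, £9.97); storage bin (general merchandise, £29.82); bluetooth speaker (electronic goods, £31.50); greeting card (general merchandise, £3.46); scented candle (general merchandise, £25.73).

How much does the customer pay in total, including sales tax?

£1023.44

Smartwatch £480.16: electronic goods, £125.00 or more → 6.5% → £31.21
Mechanical keyboard £160.18: electronic goods, £125.00 or more → 6.5% → £10.41
Garment alterations £16.77: personal services → 0% → £0.00
Wireless earbuds £182.00: electronic goods, £125.00 or more → 6.5% → £11.83
Phone case £16.99: general merchandise → 5.75% → £0.98
Dish soap £8.55: general merchandise → 5.75% → £0.49
Key duplication £9.97: personal services → 0% → £0.00
Storage bin £29.82: general merchandise → 5.75% → £1.71
Bluetooth speaker £31.50: electronic goods, under £125.00 → 0% → £0.00
Greeting card £3.46: general merchandise → 5.75% → £0.20
Scented candle £25.73: general merchandise → 5.75% → £1.48
Subtotal = £965.13; tax = £58.31; total due = £1023.44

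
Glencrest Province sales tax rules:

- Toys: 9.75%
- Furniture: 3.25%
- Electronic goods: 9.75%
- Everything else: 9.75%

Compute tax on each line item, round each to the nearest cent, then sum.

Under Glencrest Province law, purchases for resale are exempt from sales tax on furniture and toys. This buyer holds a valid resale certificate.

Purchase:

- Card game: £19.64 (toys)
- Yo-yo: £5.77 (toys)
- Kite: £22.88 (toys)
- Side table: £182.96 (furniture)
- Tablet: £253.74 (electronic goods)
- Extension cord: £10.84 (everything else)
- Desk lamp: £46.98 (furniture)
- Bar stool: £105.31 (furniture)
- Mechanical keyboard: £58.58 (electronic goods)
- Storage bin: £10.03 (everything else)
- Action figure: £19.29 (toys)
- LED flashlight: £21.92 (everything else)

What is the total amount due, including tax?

£792.57

Card game £19.64: toys, buyer-exempt → 0% → £0.00
Yo-yo £5.77: toys, buyer-exempt → 0% → £0.00
Kite £22.88: toys, buyer-exempt → 0% → £0.00
Side table £182.96: furniture, buyer-exempt → 0% → £0.00
Tablet £253.74: electronic goods → 9.75% → £24.74
Extension cord £10.84: everything else → 9.75% → £1.06
Desk lamp £46.98: furniture, buyer-exempt → 0% → £0.00
Bar stool £105.31: furniture, buyer-exempt → 0% → £0.00
Mechanical keyboard £58.58: electronic goods → 9.75% → £5.71
Storage bin £10.03: everything else → 9.75% → £0.98
Action figure £19.29: toys, buyer-exempt → 0% → £0.00
LED flashlight £21.92: everything else → 9.75% → £2.14
Subtotal = £757.94; tax = £34.63; total due = £792.57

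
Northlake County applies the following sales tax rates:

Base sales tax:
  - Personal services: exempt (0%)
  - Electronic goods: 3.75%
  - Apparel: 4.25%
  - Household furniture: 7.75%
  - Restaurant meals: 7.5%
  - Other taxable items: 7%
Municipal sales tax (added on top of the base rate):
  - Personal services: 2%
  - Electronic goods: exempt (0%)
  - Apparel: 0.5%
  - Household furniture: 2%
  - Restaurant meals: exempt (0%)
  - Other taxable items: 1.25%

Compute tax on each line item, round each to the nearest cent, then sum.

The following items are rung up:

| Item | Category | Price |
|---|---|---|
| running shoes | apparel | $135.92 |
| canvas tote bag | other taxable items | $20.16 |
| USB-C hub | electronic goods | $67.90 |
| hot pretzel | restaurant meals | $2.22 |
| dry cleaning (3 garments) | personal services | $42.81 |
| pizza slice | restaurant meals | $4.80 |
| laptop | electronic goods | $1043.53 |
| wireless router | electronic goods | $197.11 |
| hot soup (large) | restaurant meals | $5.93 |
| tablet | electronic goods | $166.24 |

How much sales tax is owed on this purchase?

Running shoes $135.92: apparel → 4.25% + 0.5% municipal = 4.75% → $6.46
Canvas tote bag $20.16: other taxable items → 7% + 1.25% municipal = 8.25% → $1.66
USB-C hub $67.90: electronic goods → 3.75% + 0% municipal = 3.75% → $2.55
Hot pretzel $2.22: restaurant meals → 7.5% + 0% municipal = 7.5% → $0.17
Dry cleaning (3 garments) $42.81: personal services → 0% + 2% municipal = 2% → $0.86
Pizza slice $4.80: restaurant meals → 7.5% + 0% municipal = 7.5% → $0.36
Laptop $1043.53: electronic goods → 3.75% + 0% municipal = 3.75% → $39.13
Wireless router $197.11: electronic goods → 3.75% + 0% municipal = 3.75% → $7.39
Hot soup (large) $5.93: restaurant meals → 7.5% + 0% municipal = 7.5% → $0.44
Tablet $166.24: electronic goods → 3.75% + 0% municipal = 3.75% → $6.23
Total tax = $6.46 + $1.66 + $2.55 + $0.17 + $0.86 + $0.36 + $39.13 + $7.39 + $0.44 + $6.23 = $65.25

$65.25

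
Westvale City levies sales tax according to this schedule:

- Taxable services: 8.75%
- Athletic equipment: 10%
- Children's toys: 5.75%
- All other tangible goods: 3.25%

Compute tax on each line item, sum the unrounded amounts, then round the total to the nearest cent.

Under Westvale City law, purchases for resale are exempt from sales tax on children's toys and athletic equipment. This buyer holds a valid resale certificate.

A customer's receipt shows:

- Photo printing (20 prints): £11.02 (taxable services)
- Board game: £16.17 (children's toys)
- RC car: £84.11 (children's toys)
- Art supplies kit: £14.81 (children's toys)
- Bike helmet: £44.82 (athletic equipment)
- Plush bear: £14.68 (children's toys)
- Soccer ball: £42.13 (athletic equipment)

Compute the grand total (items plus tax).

£228.70

Photo printing (20 prints) £11.02: taxable services → 8.75% → £0.96425
Board game £16.17: children's toys, buyer-exempt → 0% → £0.00
RC car £84.11: children's toys, buyer-exempt → 0% → £0.00
Art supplies kit £14.81: children's toys, buyer-exempt → 0% → £0.00
Bike helmet £44.82: athletic equipment, buyer-exempt → 0% → £0.00
Plush bear £14.68: children's toys, buyer-exempt → 0% → £0.00
Soccer ball £42.13: athletic equipment, buyer-exempt → 0% → £0.00
Subtotal = £227.74; unrounded tax = £0.96425 → £0.96; total due = £228.70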